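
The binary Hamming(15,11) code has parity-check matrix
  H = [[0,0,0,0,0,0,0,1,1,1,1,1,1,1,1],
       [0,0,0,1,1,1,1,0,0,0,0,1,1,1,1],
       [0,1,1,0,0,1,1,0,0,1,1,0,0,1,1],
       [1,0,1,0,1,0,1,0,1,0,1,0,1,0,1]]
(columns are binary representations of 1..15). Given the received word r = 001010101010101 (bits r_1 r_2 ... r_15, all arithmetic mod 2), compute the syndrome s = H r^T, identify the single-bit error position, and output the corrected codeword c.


s = (0, 0, 0, 1)^T, error position = 1, corrected codeword c = 101010101010101

Compute s = H r^T mod 2 one row at a time:
  s_1 = 0 + 1 + 0 + 1 + 0 + 1 + 0 + 1 = 4 ≡ 0 (mod 2).
  s_2 = 0 + 1 + 0 + 1 + 0 + 1 + 0 + 1 = 4 ≡ 0 (mod 2).
  s_3 = 0 + 1 + 0 + 1 + 0 + 1 + 0 + 1 = 4 ≡ 0 (mod 2).
  s_4 = 0 + 1 + 1 + 1 + 1 + 1 + 1 + 1 = 7 ≡ 1 (mod 2).
s = (0, 0, 0, 1)^T — this equals column 1 of H (binary 0001), so error is at position 1.
Correct: flip bit 1 of r = 001010101010101 to get c = 101010101010101.


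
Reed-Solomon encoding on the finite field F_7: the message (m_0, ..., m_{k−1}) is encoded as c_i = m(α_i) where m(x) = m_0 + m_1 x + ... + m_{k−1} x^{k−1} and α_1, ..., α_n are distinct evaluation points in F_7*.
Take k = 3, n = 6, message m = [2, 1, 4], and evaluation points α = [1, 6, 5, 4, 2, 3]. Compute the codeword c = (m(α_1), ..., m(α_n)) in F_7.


c = [0, 5, 2, 0, 6, 6]

Message polynomial: m(x) = 2 + 1·x + 4·x^2 (mod 7).
For each evaluation point α_i, compute m(α_i) mod 7:
  α_1 = 1: Horner steps 4 → 5 → 0, so m(1) = 0.
  α_2 = 6: Horner steps 4 → 4 → 5, so m(6) = 5.
  α_3 = 5: Horner steps 4 → 0 → 2, so m(5) = 2.
  α_4 = 4: Horner steps 4 → 3 → 0, so m(4) = 0.
  α_5 = 2: Horner steps 4 → 2 → 6, so m(2) = 6.
  α_6 = 3: Horner steps 4 → 6 → 6, so m(3) = 6.
Codeword c = [0, 5, 2, 0, 6, 6] ∈ F_7^6.


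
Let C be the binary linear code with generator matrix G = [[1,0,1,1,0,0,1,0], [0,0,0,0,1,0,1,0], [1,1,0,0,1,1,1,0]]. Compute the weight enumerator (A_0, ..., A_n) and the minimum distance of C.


Weight distribution: A_0 = 1, A_2 = 1, A_3 = 1, A_4 = 2, A_5 = 3. Minimum distance d = 2.

Enumerate all 2^3 = 8 messages m ∈ F_2^3.
For each, compute codeword c = mG in F_2^8, then tally its weight.
  m = 000 → c = 00000000, weight = 0.
  m = 100 → c = 10110010, weight = 4.
  m = 010 → c = 00001010, weight = 2.
  m = 110 → c = 10111000, weight = 4.
  m = 001 → c = 11001110, weight = 5.
  m = 101 → c = 01111100, weight = 5.
  m = 011 → c = 11000100, weight = 3.
  m = 111 → c = 01110110, weight = 5.
Tally weights:
  weight 0: 1 codewords.
  weight 2: 1 codewords.
  weight 3: 1 codewords.
  weight 4: 2 codewords.
  weight 5: 3 codewords.
Minimum distance d = smallest w > 0 with A_w > 0 = 2.
Sanity: Σ A_w = 8 = 2^3 = 8 ✓.


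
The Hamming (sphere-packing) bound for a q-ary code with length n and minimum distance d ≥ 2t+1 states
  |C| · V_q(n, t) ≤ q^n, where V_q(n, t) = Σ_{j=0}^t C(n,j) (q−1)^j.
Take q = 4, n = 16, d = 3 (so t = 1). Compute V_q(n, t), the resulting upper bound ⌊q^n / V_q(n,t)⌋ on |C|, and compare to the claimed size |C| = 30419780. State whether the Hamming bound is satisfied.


V_q(n, t) = 49, q^n = 4294967296, Hamming bound = 87652393, |C| = 30419780 ≤ bound (satisfied).

Step 1: Compute V_q(n, t) = Σ_{j=0}^1 C(n, j) (q−1)^j.
  j = 0: C(16,0)·(3)^0 = 1·1 = 1.
  j = 1: C(16,1)·(3)^1 = 16·3 = 48.
  V_q(n, t) = 1 + 48 = 49.
Step 2: q^n = 4^16 = 4294967296.
Step 3: Hamming bound ⌊q^n / V_q(n,t)⌋ = ⌊4294967296/49⌋ = 87652393.
Step 4: Compare |C| = 30419780 to 87652393: satisfied.
The claimed |C| lies below the Hamming bound.


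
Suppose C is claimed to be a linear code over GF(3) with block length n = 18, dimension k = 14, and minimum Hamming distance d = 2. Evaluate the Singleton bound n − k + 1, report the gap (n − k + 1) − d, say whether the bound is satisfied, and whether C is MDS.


Singleton RHS = n − k + 1 = 5, slack = 3, bound satisfied, not MDS.

Singleton bound: d ≤ n − k + 1.
Here n = 18, k = 14, so n − k + 1 = 5.
Given d = 2, check d ≤ 5: YES.
Slack = (n − k + 1) − d = 3.
The code is NOT MDS (slack = 3 > 0).
Description: the claimed parameters are [18, 14, 2]_3; such a code would be non-MDS.


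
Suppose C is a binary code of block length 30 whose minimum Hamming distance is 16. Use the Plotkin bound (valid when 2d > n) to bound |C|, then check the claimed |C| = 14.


Plotkin bound M ≤ 16; given |C| = 14 ≤ bound (satisfied).

Check applicability: 2d = 32, n = 30.
2d − n = 2 > 0, so Plotkin applies.
Compute d/(2d−n) = 16/2 ≈ 8.0000.
⌊d/(2d−n)⌋ = 8.
Plotkin bound: M ≤ 2·8 = 16.
Given |C| = 14, check: satisfied.
This |C| is below the Plotkin bound.


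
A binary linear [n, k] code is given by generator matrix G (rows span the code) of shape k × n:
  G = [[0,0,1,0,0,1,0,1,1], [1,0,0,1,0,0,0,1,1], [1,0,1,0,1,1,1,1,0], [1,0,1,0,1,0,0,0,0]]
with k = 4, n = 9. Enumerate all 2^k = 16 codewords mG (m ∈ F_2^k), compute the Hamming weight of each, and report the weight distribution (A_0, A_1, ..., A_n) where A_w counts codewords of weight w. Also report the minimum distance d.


Weight distribution: A_0 = 1, A_3 = 4, A_4 = 5, A_5 = 4, A_6 = 2. Minimum distance d = 3.

Enumerate all 2^4 = 16 messages m ∈ F_2^4.
For each, compute codeword c = mG in F_2^9, then tally its weight.
  m = 0000 → c = 000000000, weight = 0.
  m = 1000 → c = 001001011, weight = 4.
  m = 0100 → c = 100100011, weight = 4.
  m = 1100 → c = 101101000, weight = 4.
  m = 0010 → c = 101011110, weight = 6.
  m = 1010 → c = 100010101, weight = 4.
  m = 0110 → c = 001111101, weight = 6.
  m = 1110 → c = 000110110, weight = 4.
  m = 0001 → c = 101010000, weight = 3.
  m = 1001 → c = 100011011, weight = 5.
  m = 0101 → c = 001110011, weight = 5.
  m = 1101 → c = 000111000, weight = 3.
  m = 0011 → c = 000001110, weight = 3.
  m = 1011 → c = 001000101, weight = 3.
  m = 0111 → c = 100101101, weight = 5.
  m = 1111 → c = 101100110, weight = 5.
Tally weights:
  weight 0: 1 codewords.
  weight 3: 4 codewords.
  weight 4: 5 codewords.
  weight 5: 4 codewords.
  weight 6: 2 codewords.
Minimum distance d = smallest w > 0 with A_w > 0 = 3.
Sanity: Σ A_w = 16 = 2^4 = 16 ✓.


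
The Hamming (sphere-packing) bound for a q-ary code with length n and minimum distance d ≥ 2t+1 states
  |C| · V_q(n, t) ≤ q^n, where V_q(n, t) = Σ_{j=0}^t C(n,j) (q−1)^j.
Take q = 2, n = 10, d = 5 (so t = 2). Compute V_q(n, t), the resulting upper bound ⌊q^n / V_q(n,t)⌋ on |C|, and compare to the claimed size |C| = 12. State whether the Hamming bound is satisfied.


V_q(n, t) = 56, q^n = 1024, Hamming bound = 18, |C| = 12 ≤ bound (satisfied).

Step 1: Compute V_q(n, t) = Σ_{j=0}^2 C(n, j) (q−1)^j.
  j = 0: C(10,0)·(1)^0 = 1·1 = 1.
  j = 1: C(10,1)·(1)^1 = 10·1 = 10.
  j = 2: C(10,2)·(1)^2 = 45·1 = 45.
  V_q(n, t) = 1 + 10 + 45 = 56.
Step 2: q^n = 2^10 = 1024.
Step 3: Hamming bound ⌊q^n / V_q(n,t)⌋ = ⌊1024/56⌋ = 18.
Step 4: Compare |C| = 12 to 18: satisfied.
The claimed |C| lies below the Hamming bound.


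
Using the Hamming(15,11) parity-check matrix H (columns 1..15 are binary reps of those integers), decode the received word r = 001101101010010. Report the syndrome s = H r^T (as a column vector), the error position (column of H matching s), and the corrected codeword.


s = (1, 0, 1, 0)^T, error position = 10, corrected codeword c = 001101101110010

Compute s = H r^T mod 2 one row at a time:
  s_1 = 0 + 1 + 0 + 1 + 0 + 0 + 1 + 0 = 3 ≡ 1 (mod 2).
  s_2 = 1 + 0 + 1 + 1 + 0 + 0 + 1 + 0 = 4 ≡ 0 (mod 2).
  s_3 = 0 + 1 + 1 + 1 + 0 + 1 + 1 + 0 = 5 ≡ 1 (mod 2).
  s_4 = 0 + 1 + 0 + 1 + 1 + 1 + 0 + 0 = 4 ≡ 0 (mod 2).
s = (1, 0, 1, 0)^T — this equals column 10 of H (binary 1010), so error is at position 10.
Correct: flip bit 10 of r = 001101101010010 to get c = 001101101110010.


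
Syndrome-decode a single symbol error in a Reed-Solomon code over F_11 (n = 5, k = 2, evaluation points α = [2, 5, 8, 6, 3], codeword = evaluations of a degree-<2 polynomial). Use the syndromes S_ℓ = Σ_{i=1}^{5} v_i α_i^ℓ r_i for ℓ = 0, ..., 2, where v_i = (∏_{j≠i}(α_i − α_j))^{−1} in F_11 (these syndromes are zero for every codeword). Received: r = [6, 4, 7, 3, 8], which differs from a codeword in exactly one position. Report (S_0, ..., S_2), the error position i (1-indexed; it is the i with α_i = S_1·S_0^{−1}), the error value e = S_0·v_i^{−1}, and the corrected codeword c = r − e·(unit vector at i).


S = (2, 10, 6), error at position 2, error magnitude e = 3, c = [6, 1, 7, 3, 8].

Step 1: column multipliers v_i = (∏_{j≠i}(α_i − α_j))^{−1} mod 11.
  i = 1 (α = 2): (2−5)(2−8)(2−6)(2−3) = (−3)·(−6)·(−4)·(−1) = 72 ≡ 6, so v_1 = 6^{−1} = 2 (mod 11).
  i = 2 (α = 5): (5−2)(5−8)(5−6)(5−3) = 3·(−3)·(−1)·2 = 18 ≡ 7, so v_2 = 7^{−1} = 8 (mod 11).
  i = 3 (α = 8): (8−2)(8−5)(8−6)(8−3) = 6·3·2·5 = 180 ≡ 4, so v_3 = 4^{−1} = 3 (mod 11).
  i = 4 (α = 6): (6−2)(6−5)(6−8)(6−3) = 4·1·(−2)·3 = −24 ≡ 9, so v_4 = 9^{−1} = 5 (mod 11).
  i = 5 (α = 3): (3−2)(3−5)(3−8)(3−6) = 1·(−2)·(−5)·(−3) = −30 ≡ 3, so v_5 = 3^{−1} = 4 (mod 11).
  v = [2, 8, 3, 5, 4].
Step 2: syndromes of r = [6, 4, 7, 3, 8] (all sums mod 11).
  S_0 = Σ v_i r_i = 2·6 + 8·4 + 3·7 + 5·3 + 4·8 = 112 ≡ 2.
  S_1 = Σ v_i α_i r_i = 2·2·6 + 8·5·4 + 3·8·7 + 5·6·3 + 4·3·8 = 538 ≡ 10.
  α_i^2 mod 11 = [4, 3, 9, 3, 9].
  S_2 = Σ v_i α_i^2 r_i = 2·4·6 + 8·3·4 + 3·9·7 + 5·3·3 + 4·9·8 = 666 ≡ 6.
  S = (2, 10, 6) ≠ 0, so r is not a codeword (an error is present).
Step 3: locate the error. For a single error e at position i, S_ℓ = v_i·e·α_i^ℓ, so α_err = S_1/S_0.
  S_0^{−1} = 2^{−1} = 6 (mod 11), so α_err = 10·6 = 60 ≡ 5 = α_2. Error position i = 2.
  Consistency check: S_2/S_1 = 6·10 = 60 ≡ 5 = α_err ✓ (single-error assumption holds).
Step 4: error magnitude e = S_0/v_2 = S_0·∏_{j≠2}(α_2 − α_j) = 2·7 = 14 ≡ 3 (mod 11).
Step 5: correct position 2: c_2 = r_2 − e = 4 − 3 ≡ 1 (mod 11). Hence c = [6, 1, 7, 3, 8].
  Check: interpolating c through the α_i gives m(x) = 2 + 2·x (degree < 2) with m(α_i) = c_i for every i, so c is indeed a codeword.


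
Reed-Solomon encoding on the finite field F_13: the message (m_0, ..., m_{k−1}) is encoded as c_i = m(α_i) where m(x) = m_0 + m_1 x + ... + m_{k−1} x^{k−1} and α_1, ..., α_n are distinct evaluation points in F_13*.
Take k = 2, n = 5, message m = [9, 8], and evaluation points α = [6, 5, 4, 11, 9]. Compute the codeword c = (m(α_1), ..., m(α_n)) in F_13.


c = [5, 10, 2, 6, 3]

Message polynomial: m(x) = 9 + 8·x (mod 13).
For each evaluation point α_i, compute m(α_i) mod 13:
  α_1 = 6: Horner steps 8 → 5, so m(6) = 5.
  α_2 = 5: Horner steps 8 → 10, so m(5) = 10.
  α_3 = 4: Horner steps 8 → 2, so m(4) = 2.
  α_4 = 11: Horner steps 8 → 6, so m(11) = 6.
  α_5 = 9: Horner steps 8 → 3, so m(9) = 3.
Codeword c = [5, 10, 2, 6, 3] ∈ F_13^5.


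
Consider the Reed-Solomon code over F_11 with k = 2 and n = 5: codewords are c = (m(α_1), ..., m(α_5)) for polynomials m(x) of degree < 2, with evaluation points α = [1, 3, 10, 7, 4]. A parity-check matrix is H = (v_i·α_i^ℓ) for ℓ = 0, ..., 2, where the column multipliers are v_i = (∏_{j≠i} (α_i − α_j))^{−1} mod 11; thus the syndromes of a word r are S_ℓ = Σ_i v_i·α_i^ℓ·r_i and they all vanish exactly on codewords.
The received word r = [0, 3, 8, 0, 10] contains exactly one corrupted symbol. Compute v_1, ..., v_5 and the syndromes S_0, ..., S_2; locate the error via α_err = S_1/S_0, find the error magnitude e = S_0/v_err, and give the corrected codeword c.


S = (6, 9, 8), error at position 4, error magnitude e = 2, c = [0, 3, 8, 9, 10].

Step 1: column multipliers v_i = (∏_{j≠i}(α_i − α_j))^{−1} mod 11.
  i = 1 (α = 1): (1−3)(1−10)(1−7)(1−4) = (−2)·(−9)·(−6)·(−3) = 324 ≡ 5, so v_1 = 5^{−1} = 9 (mod 11).
  i = 2 (α = 3): (3−1)(3−10)(3−7)(3−4) = 2·(−7)·(−4)·(−1) = −56 ≡ 10, so v_2 = 10^{−1} = 10 (mod 11).
  i = 3 (α = 10): (10−1)(10−3)(10−7)(10−4) = 9·7·3·6 = 1134 ≡ 1, so v_3 = 1^{−1} = 1 (mod 11).
  i = 4 (α = 7): (7−1)(7−3)(7−10)(7−4) = 6·4·(−3)·3 = −216 ≡ 4, so v_4 = 4^{−1} = 3 (mod 11).
  i = 5 (α = 4): (4−1)(4−3)(4−10)(4−7) = 3·1·(−6)·(−3) = 54 ≡ 10, so v_5 = 10^{−1} = 10 (mod 11).
  v = [9, 10, 1, 3, 10].
Step 2: syndromes of r = [0, 3, 8, 0, 10] (all sums mod 11).
  S_0 = Σ v_i r_i = 9·0 + 10·3 + 1·8 + 3·0 + 10·10 = 138 ≡ 6.
  S_1 = Σ v_i α_i r_i = 9·1·0 + 10·3·3 + 1·10·8 + 3·7·0 + 10·4·10 = 570 ≡ 9.
  α_i^2 mod 11 = [1, 9, 1, 5, 5].
  S_2 = Σ v_i α_i^2 r_i = 9·1·0 + 10·9·3 + 1·1·8 + 3·5·0 + 10·5·10 = 778 ≡ 8.
  S = (6, 9, 8) ≠ 0, so r is not a codeword (an error is present).
Step 3: locate the error. For a single error e at position i, S_ℓ = v_i·e·α_i^ℓ, so α_err = S_1/S_0.
  S_0^{−1} = 6^{−1} = 2 (mod 11), so α_err = 9·2 = 18 ≡ 7 = α_4. Error position i = 4.
  Consistency check: S_2/S_1 = 8·5 = 40 ≡ 7 = α_err ✓ (single-error assumption holds).
Step 4: error magnitude e = S_0/v_4 = S_0·∏_{j≠4}(α_4 − α_j) = 6·4 = 24 ≡ 2 (mod 11).
Step 5: correct position 4: c_4 = r_4 − e = 0 − 2 ≡ 9 (mod 11). Hence c = [0, 3, 8, 9, 10].
  Check: interpolating c through the α_i gives m(x) = 4 + 7·x (degree < 2) with m(α_i) = c_i for every i, so c is indeed a codeword.


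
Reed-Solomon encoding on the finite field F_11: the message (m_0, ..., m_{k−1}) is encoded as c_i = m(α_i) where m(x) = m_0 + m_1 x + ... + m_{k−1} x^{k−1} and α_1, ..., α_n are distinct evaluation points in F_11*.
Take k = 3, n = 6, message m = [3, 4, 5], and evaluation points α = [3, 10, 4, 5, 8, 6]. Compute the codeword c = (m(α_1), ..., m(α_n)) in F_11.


c = [5, 4, 0, 5, 3, 9]

Message polynomial: m(x) = 3 + 4·x + 5·x^2 (mod 11).
For each evaluation point α_i, compute m(α_i) mod 11:
  α_1 = 3: Horner steps 5 → 8 → 5, so m(3) = 5.
  α_2 = 10: Horner steps 5 → 10 → 4, so m(10) = 4.
  α_3 = 4: Horner steps 5 → 2 → 0, so m(4) = 0.
  α_4 = 5: Horner steps 5 → 7 → 5, so m(5) = 5.
  α_5 = 8: Horner steps 5 → 0 → 3, so m(8) = 3.
  α_6 = 6: Horner steps 5 → 1 → 9, so m(6) = 9.
Codeword c = [5, 4, 0, 5, 3, 9] ∈ F_11^6.


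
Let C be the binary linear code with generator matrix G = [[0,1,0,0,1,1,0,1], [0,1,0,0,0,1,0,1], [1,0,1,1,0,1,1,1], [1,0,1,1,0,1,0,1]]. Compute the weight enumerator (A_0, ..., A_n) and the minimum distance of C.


Weight distribution: A_0 = 1, A_1 = 2, A_2 = 1, A_3 = 1, A_4 = 3, A_5 = 4, A_6 = 3, A_7 = 1. Minimum distance d = 1.

Enumerate all 2^4 = 16 messages m ∈ F_2^4.
For each, compute codeword c = mG in F_2^8, then tally its weight.
  m = 0000 → c = 00000000, weight = 0.
  m = 1000 → c = 01001101, weight = 4.
  m = 0100 → c = 01000101, weight = 3.
  m = 1100 → c = 00001000, weight = 1.
  m = 0010 → c = 10110111, weight = 6.
  m = 1010 → c = 11111010, weight = 6.
  m = 0110 → c = 11110010, weight = 5.
  m = 1110 → c = 10111111, weight = 7.
  m = 0001 → c = 10110101, weight = 5.
  m = 1001 → c = 11111000, weight = 5.
  m = 0101 → c = 11110000, weight = 4.
  m = 1101 → c = 10111101, weight = 6.
  m = 0011 → c = 00000010, weight = 1.
  m = 1011 → c = 01001111, weight = 5.
  m = 0111 → c = 01000111, weight = 4.
  m = 1111 → c = 00001010, weight = 2.
Tally weights:
  weight 0: 1 codewords.
  weight 1: 2 codewords.
  weight 2: 1 codewords.
  weight 3: 1 codewords.
  weight 4: 3 codewords.
  weight 5: 4 codewords.
  weight 6: 3 codewords.
  weight 7: 1 codewords.
Minimum distance d = smallest w > 0 with A_w > 0 = 1.
Sanity: Σ A_w = 16 = 2^4 = 16 ✓.


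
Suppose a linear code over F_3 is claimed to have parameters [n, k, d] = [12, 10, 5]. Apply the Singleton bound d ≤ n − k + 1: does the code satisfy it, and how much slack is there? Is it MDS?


Singleton RHS = n − k + 1 = 3, slack = -2, bound violated (no such code; not MDS).

Singleton bound: d ≤ n − k + 1.
Here n = 12, k = 10, so n − k + 1 = 3.
Given d = 5, check d ≤ 3: NO.
Slack = (n − k + 1) − d = -2.
The slack is negative: d = 5 exceeds n − k + 1 = 3 by 2, so the Singleton bound is violated and no linear [12, 10, 5]_3 code can exist. In particular it is not MDS (MDS requires d = n − k + 1 exactly).
Description: the claimed parameters are [12, 10, 5]_3; such a code would be impossible (violates the Singleton bound).


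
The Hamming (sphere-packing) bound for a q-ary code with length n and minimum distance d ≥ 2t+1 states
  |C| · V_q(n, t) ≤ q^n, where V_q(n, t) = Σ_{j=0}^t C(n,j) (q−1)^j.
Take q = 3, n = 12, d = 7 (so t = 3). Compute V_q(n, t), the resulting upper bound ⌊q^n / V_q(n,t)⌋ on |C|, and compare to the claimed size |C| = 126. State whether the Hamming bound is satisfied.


V_q(n, t) = 2049, q^n = 531441, Hamming bound = 259, |C| = 126 ≤ bound (satisfied).

Step 1: Compute V_q(n, t) = Σ_{j=0}^3 C(n, j) (q−1)^j.
  j = 0: C(12,0)·(2)^0 = 1·1 = 1.
  j = 1: C(12,1)·(2)^1 = 12·2 = 24.
  j = 2: C(12,2)·(2)^2 = 66·4 = 264.
  j = 3: C(12,3)·(2)^3 = 220·8 = 1760.
  V_q(n, t) = 1 + 24 + 264 + 1760 = 2049.
Step 2: q^n = 3^12 = 531441.
Step 3: Hamming bound ⌊q^n / V_q(n,t)⌋ = ⌊531441/2049⌋ = 259.
Step 4: Compare |C| = 126 to 259: satisfied.
The claimed |C| lies below the Hamming bound.


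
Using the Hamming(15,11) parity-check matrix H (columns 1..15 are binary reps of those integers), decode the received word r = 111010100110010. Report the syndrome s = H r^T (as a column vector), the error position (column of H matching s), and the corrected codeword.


s = (1, 1, 0, 1)^T, error position = 13, corrected codeword c = 111010100110110

Compute s = H r^T mod 2 one row at a time:
  s_1 = 0 + 0 + 1 + 1 + 0 + 0 + 1 + 0 = 3 ≡ 1 (mod 2).
  s_2 = 0 + 1 + 0 + 1 + 0 + 0 + 1 + 0 = 3 ≡ 1 (mod 2).
  s_3 = 1 + 1 + 0 + 1 + 1 + 1 + 1 + 0 = 6 ≡ 0 (mod 2).
  s_4 = 1 + 1 + 1 + 1 + 0 + 1 + 0 + 0 = 5 ≡ 1 (mod 2).
s = (1, 1, 0, 1)^T — this equals column 13 of H (binary 1101), so error is at position 13.
Correct: flip bit 13 of r = 111010100110010 to get c = 111010100110110.


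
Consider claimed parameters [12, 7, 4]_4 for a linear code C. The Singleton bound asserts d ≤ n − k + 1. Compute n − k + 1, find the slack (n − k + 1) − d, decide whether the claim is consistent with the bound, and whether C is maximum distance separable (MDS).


Singleton RHS = n − k + 1 = 6, slack = 2, bound satisfied, not MDS.

Singleton bound: d ≤ n − k + 1.
Here n = 12, k = 7, so n − k + 1 = 6.
Given d = 4, check d ≤ 6: YES.
Slack = (n − k + 1) − d = 2.
The code is NOT MDS (slack = 2 > 0).
Description: the claimed parameters are [12, 7, 4]_4; such a code would be non-MDS.


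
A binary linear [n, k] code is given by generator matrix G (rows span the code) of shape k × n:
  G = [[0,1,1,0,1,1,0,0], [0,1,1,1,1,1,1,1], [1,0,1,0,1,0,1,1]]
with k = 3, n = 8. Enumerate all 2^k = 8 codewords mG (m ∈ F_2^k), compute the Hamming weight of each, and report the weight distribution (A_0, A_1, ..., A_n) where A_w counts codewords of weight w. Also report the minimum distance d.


Weight distribution: A_0 = 1, A_3 = 1, A_4 = 3, A_5 = 2, A_7 = 1. Minimum distance d = 3.

Enumerate all 2^3 = 8 messages m ∈ F_2^3.
For each, compute codeword c = mG in F_2^8, then tally its weight.
  m = 000 → c = 00000000, weight = 0.
  m = 100 → c = 01101100, weight = 4.
  m = 010 → c = 01111111, weight = 7.
  m = 110 → c = 00010011, weight = 3.
  m = 001 → c = 10101011, weight = 5.
  m = 101 → c = 11000111, weight = 5.
  m = 011 → c = 11010100, weight = 4.
  m = 111 → c = 10111000, weight = 4.
Tally weights:
  weight 0: 1 codewords.
  weight 3: 1 codewords.
  weight 4: 3 codewords.
  weight 5: 2 codewords.
  weight 7: 1 codewords.
Minimum distance d = smallest w > 0 with A_w > 0 = 3.
Sanity: Σ A_w = 8 = 2^3 = 8 ✓.


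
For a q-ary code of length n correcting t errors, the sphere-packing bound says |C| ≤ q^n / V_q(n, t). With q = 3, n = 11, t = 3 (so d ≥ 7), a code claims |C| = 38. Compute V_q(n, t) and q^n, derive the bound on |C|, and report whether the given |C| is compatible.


V_q(n, t) = 1563, q^n = 177147, Hamming bound = 113, |C| = 38 ≤ bound (satisfied).

Step 1: Compute V_q(n, t) = Σ_{j=0}^3 C(n, j) (q−1)^j.
  j = 0: C(11,0)·(2)^0 = 1·1 = 1.
  j = 1: C(11,1)·(2)^1 = 11·2 = 22.
  j = 2: C(11,2)·(2)^2 = 55·4 = 220.
  j = 3: C(11,3)·(2)^3 = 165·8 = 1320.
  V_q(n, t) = 1 + 22 + 220 + 1320 = 1563.
Step 2: q^n = 3^11 = 177147.
Step 3: Hamming bound ⌊q^n / V_q(n,t)⌋ = ⌊177147/1563⌋ = 113.
Step 4: Compare |C| = 38 to 113: satisfied.
The claimed |C| lies below the Hamming bound.


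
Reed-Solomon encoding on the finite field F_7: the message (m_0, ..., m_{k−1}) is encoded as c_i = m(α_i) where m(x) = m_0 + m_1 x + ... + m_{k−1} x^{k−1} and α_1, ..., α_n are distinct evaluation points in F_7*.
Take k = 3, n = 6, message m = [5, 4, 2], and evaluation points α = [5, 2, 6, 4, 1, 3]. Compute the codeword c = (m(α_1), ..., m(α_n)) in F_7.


c = [5, 0, 3, 4, 4, 0]

Message polynomial: m(x) = 5 + 4·x + 2·x^2 (mod 7).
For each evaluation point α_i, compute m(α_i) mod 7:
  α_1 = 5: Horner steps 2 → 0 → 5, so m(5) = 5.
  α_2 = 2: Horner steps 2 → 1 → 0, so m(2) = 0.
  α_3 = 6: Horner steps 2 → 2 → 3, so m(6) = 3.
  α_4 = 4: Horner steps 2 → 5 → 4, so m(4) = 4.
  α_5 = 1: Horner steps 2 → 6 → 4, so m(1) = 4.
  α_6 = 3: Horner steps 2 → 3 → 0, so m(3) = 0.
Codeword c = [5, 0, 3, 4, 4, 0] ∈ F_7^6.


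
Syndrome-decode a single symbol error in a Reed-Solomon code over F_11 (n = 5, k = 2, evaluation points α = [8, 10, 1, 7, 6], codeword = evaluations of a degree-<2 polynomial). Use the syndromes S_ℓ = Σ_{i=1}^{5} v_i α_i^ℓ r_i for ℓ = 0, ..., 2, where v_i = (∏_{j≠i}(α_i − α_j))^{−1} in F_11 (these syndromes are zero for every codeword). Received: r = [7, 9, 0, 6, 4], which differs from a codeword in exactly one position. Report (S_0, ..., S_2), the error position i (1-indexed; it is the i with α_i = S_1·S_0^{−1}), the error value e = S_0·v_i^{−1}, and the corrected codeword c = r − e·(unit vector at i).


S = (8, 4, 2), error at position 5, error magnitude e = 10, c = [7, 9, 0, 6, 5].

Step 1: column multipliers v_i = (∏_{j≠i}(α_i − α_j))^{−1} mod 11.
  i = 1 (α = 8): (8−10)(8−1)(8−7)(8−6) = (−2)·7·1·2 = −28 ≡ 5, so v_1 = 5^{−1} = 9 (mod 11).
  i = 2 (α = 10): (10−8)(10−1)(10−7)(10−6) = 2·9·3·4 = 216 ≡ 7, so v_2 = 7^{−1} = 8 (mod 11).
  i = 3 (α = 1): (1−8)(1−10)(1−7)(1−6) = (−7)·(−9)·(−6)·(−5) = 1890 ≡ 9, so v_3 = 9^{−1} = 5 (mod 11).
  i = 4 (α = 7): (7−8)(7−10)(7−1)(7−6) = (−1)·(−3)·6·1 = 18 ≡ 7, so v_4 = 7^{−1} = 8 (mod 11).
  i = 5 (α = 6): (6−8)(6−10)(6−1)(6−7) = (−2)·(−4)·5·(−1) = −40 ≡ 4, so v_5 = 4^{−1} = 3 (mod 11).
  v = [9, 8, 5, 8, 3].
Step 2: syndromes of r = [7, 9, 0, 6, 4] (all sums mod 11).
  S_0 = Σ v_i r_i = 9·7 + 8·9 + 5·0 + 8·6 + 3·4 = 195 ≡ 8.
  S_1 = Σ v_i α_i r_i = 9·8·7 + 8·10·9 + 5·1·0 + 8·7·6 + 3·6·4 = 1632 ≡ 4.
  α_i^2 mod 11 = [9, 1, 1, 5, 3].
  S_2 = Σ v_i α_i^2 r_i = 9·9·7 + 8·1·9 + 5·1·0 + 8·5·6 + 3·3·4 = 915 ≡ 2.
  S = (8, 4, 2) ≠ 0, so r is not a codeword (an error is present).
Step 3: locate the error. For a single error e at position i, S_ℓ = v_i·e·α_i^ℓ, so α_err = S_1/S_0.
  S_0^{−1} = 8^{−1} = 7 (mod 11), so α_err = 4·7 = 28 ≡ 6 = α_5. Error position i = 5.
  Consistency check: S_2/S_1 = 2·3 = 6 ≡ 6 = α_err ✓ (single-error assumption holds).
Step 4: error magnitude e = S_0/v_5 = S_0·∏_{j≠5}(α_5 − α_j) = 8·4 = 32 ≡ 10 (mod 11).
Step 5: correct position 5: c_5 = r_5 − e = 4 − 10 ≡ 5 (mod 11). Hence c = [7, 9, 0, 6, 5].
  Check: interpolating c through the α_i gives m(x) = 10 + 1·x (degree < 2) with m(α_i) = c_i for every i, so c is indeed a codeword.


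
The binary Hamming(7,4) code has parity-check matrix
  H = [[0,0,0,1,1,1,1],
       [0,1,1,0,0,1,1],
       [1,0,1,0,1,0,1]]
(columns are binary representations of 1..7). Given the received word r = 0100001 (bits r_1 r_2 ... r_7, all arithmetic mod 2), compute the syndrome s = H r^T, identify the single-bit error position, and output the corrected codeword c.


s = (1, 0, 1)^T, error position = 5, corrected codeword c = 0100101

Compute s = H r^T mod 2 one row at a time:
  s_1 = 0 + 0 + 0 + 1 = 1 ≡ 1 (mod 2).
  s_2 = 1 + 0 + 0 + 1 = 2 ≡ 0 (mod 2).
  s_3 = 0 + 0 + 0 + 1 = 1 ≡ 1 (mod 2).
s = (1, 0, 1)^T — this equals column 5 of H (binary 101), so error is at position 5.
Correct: flip bit 5 of r = 0100001 to get c = 0100101.


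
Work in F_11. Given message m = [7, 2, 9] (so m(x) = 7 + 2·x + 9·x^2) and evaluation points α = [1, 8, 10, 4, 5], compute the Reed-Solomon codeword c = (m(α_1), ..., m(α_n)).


c = [7, 5, 3, 5, 0]

Message polynomial: m(x) = 7 + 2·x + 9·x^2 (mod 11).
For each evaluation point α_i, compute m(α_i) mod 11:
  α_1 = 1: Horner steps 9 → 0 → 7, so m(1) = 7.
  α_2 = 8: Horner steps 9 → 8 → 5, so m(8) = 5.
  α_3 = 10: Horner steps 9 → 4 → 3, so m(10) = 3.
  α_4 = 4: Horner steps 9 → 5 → 5, so m(4) = 5.
  α_5 = 5: Horner steps 9 → 3 → 0, so m(5) = 0.
Codeword c = [7, 5, 3, 5, 0] ∈ F_11^5.


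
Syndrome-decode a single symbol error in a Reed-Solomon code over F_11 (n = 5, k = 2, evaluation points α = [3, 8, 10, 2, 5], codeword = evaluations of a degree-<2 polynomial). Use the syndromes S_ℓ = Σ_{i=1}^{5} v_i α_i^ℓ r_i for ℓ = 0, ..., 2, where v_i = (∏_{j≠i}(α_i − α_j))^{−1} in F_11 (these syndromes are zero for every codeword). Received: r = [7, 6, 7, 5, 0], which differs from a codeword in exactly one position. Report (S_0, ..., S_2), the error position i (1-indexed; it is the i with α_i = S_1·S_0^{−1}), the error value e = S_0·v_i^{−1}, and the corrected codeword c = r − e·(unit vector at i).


S = (3, 8, 3), error at position 3, error magnitude e = 8, c = [7, 6, 10, 5, 0].

Step 1: column multipliers v_i = (∏_{j≠i}(α_i − α_j))^{−1} mod 11.
  i = 1 (α = 3): (3−8)(3−10)(3−2)(3−5) = (−5)·(−7)·1·(−2) = −70 ≡ 7, so v_1 = 7^{−1} = 8 (mod 11).
  i = 2 (α = 8): (8−3)(8−10)(8−2)(8−5) = 5·(−2)·6·3 = −180 ≡ 7, so v_2 = 7^{−1} = 8 (mod 11).
  i = 3 (α = 10): (10−3)(10−8)(10−2)(10−5) = 7·2·8·5 = 560 ≡ 10, so v_3 = 10^{−1} = 10 (mod 11).
  i = 4 (α = 2): (2−3)(2−8)(2−10)(2−5) = (−1)·(−6)·(−8)·(−3) = 144 ≡ 1, so v_4 = 1^{−1} = 1 (mod 11).
  i = 5 (α = 5): (5−3)(5−8)(5−10)(5−2) = 2·(−3)·(−5)·3 = 90 ≡ 2, so v_5 = 2^{−1} = 6 (mod 11).
  v = [8, 8, 10, 1, 6].
Step 2: syndromes of r = [7, 6, 7, 5, 0] (all sums mod 11).
  S_0 = Σ v_i r_i = 8·7 + 8·6 + 10·7 + 1·5 + 6·0 = 179 ≡ 3.
  S_1 = Σ v_i α_i r_i = 8·3·7 + 8·8·6 + 10·10·7 + 1·2·5 + 6·5·0 = 1262 ≡ 8.
  α_i^2 mod 11 = [9, 9, 1, 4, 3].
  S_2 = Σ v_i α_i^2 r_i = 8·9·7 + 8·9·6 + 10·1·7 + 1·4·5 + 6·3·0 = 1026 ≡ 3.
  S = (3, 8, 3) ≠ 0, so r is not a codeword (an error is present).
Step 3: locate the error. For a single error e at position i, S_ℓ = v_i·e·α_i^ℓ, so α_err = S_1/S_0.
  S_0^{−1} = 3^{−1} = 4 (mod 11), so α_err = 8·4 = 32 ≡ 10 = α_3. Error position i = 3.
  Consistency check: S_2/S_1 = 3·7 = 21 ≡ 10 = α_err ✓ (single-error assumption holds).
Step 4: error magnitude e = S_0/v_3 = S_0·∏_{j≠3}(α_3 − α_j) = 3·10 = 30 ≡ 8 (mod 11).
Step 5: correct position 3: c_3 = r_3 − e = 7 − 8 ≡ 10 (mod 11). Hence c = [7, 6, 10, 5, 0].
  Check: interpolating c through the α_i gives m(x) = 1 + 2·x (degree < 2) with m(α_i) = c_i for every i, so c is indeed a codeword.


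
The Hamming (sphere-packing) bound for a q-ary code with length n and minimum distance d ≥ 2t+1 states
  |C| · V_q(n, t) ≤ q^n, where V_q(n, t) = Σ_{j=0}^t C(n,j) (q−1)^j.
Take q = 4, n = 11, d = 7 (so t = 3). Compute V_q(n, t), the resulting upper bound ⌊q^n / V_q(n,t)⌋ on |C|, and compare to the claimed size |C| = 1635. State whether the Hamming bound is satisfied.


V_q(n, t) = 4984, q^n = 4194304, Hamming bound = 841, |C| = 1635 > bound (violated).

Step 1: Compute V_q(n, t) = Σ_{j=0}^3 C(n, j) (q−1)^j.
  j = 0: C(11,0)·(3)^0 = 1·1 = 1.
  j = 1: C(11,1)·(3)^1 = 11·3 = 33.
  j = 2: C(11,2)·(3)^2 = 55·9 = 495.
  j = 3: C(11,3)·(3)^3 = 165·27 = 4455.
  V_q(n, t) = 1 + 33 + 495 + 4455 = 4984.
Step 2: q^n = 4^11 = 4194304.
Step 3: Hamming bound ⌊q^n / V_q(n,t)⌋ = ⌊4194304/4984⌋ = 841.
Step 4: Compare |C| = 1635 to 841: violated.
The claimed |C| lies above the Hamming bound, so no 4-ary code of length 11 with d ≥ 7 can have 1635 codewords.


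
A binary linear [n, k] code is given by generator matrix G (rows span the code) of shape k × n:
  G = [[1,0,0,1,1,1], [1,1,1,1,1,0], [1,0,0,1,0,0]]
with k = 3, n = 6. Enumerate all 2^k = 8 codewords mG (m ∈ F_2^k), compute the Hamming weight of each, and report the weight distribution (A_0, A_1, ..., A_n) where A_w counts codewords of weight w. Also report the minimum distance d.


Weight distribution: A_0 = 1, A_2 = 2, A_3 = 2, A_4 = 1, A_5 = 2. Minimum distance d = 2.

Enumerate all 2^3 = 8 messages m ∈ F_2^3.
For each, compute codeword c = mG in F_2^6, then tally its weight.
  m = 000 → c = 000000, weight = 0.
  m = 100 → c = 100111, weight = 4.
  m = 010 → c = 111110, weight = 5.
  m = 110 → c = 011001, weight = 3.
  m = 001 → c = 100100, weight = 2.
  m = 101 → c = 000011, weight = 2.
  m = 011 → c = 011010, weight = 3.
  m = 111 → c = 111101, weight = 5.
Tally weights:
  weight 0: 1 codewords.
  weight 2: 2 codewords.
  weight 3: 2 codewords.
  weight 4: 1 codewords.
  weight 5: 2 codewords.
Minimum distance d = smallest w > 0 with A_w > 0 = 2.
Sanity: Σ A_w = 8 = 2^3 = 8 ✓.


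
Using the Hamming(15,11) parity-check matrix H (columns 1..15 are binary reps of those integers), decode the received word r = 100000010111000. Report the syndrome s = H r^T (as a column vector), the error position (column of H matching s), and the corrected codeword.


s = (0, 1, 0, 0)^T, error position = 4, corrected codeword c = 100100010111000

Compute s = H r^T mod 2 one row at a time:
  s_1 = 1 + 0 + 1 + 1 + 1 + 0 + 0 + 0 = 4 ≡ 0 (mod 2).
  s_2 = 0 + 0 + 0 + 0 + 1 + 0 + 0 + 0 = 1 ≡ 1 (mod 2).
  s_3 = 0 + 0 + 0 + 0 + 1 + 1 + 0 + 0 = 2 ≡ 0 (mod 2).
  s_4 = 1 + 0 + 0 + 0 + 0 + 1 + 0 + 0 = 2 ≡ 0 (mod 2).
s = (0, 1, 0, 0)^T — this equals column 4 of H (binary 0100), so error is at position 4.
Correct: flip bit 4 of r = 100000010111000 to get c = 100100010111000.


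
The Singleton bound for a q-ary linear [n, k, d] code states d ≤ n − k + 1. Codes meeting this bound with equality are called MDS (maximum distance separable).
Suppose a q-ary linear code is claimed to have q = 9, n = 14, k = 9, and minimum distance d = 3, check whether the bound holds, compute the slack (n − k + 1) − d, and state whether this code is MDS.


Singleton RHS = n − k + 1 = 6, slack = 3, bound satisfied, not MDS.

Singleton bound: d ≤ n − k + 1.
Here n = 14, k = 9, so n − k + 1 = 6.
Given d = 3, check d ≤ 6: YES.
Slack = (n − k + 1) − d = 3.
The code is NOT MDS (slack = 3 > 0).
Description: the claimed parameters are [14, 9, 3]_9; such a code would be non-MDS.


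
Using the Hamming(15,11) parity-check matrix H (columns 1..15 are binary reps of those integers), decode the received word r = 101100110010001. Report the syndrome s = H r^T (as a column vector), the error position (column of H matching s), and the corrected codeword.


s = (1, 1, 0, 1)^T, error position = 13, corrected codeword c = 101100110010101

Compute s = H r^T mod 2 one row at a time:
  s_1 = 1 + 0 + 0 + 1 + 0 + 0 + 0 + 1 = 3 ≡ 1 (mod 2).
  s_2 = 1 + 0 + 0 + 1 + 0 + 0 + 0 + 1 = 3 ≡ 1 (mod 2).
  s_3 = 0 + 1 + 0 + 1 + 0 + 1 + 0 + 1 = 4 ≡ 0 (mod 2).
  s_4 = 1 + 1 + 0 + 1 + 0 + 1 + 0 + 1 = 5 ≡ 1 (mod 2).
s = (1, 1, 0, 1)^T — this equals column 13 of H (binary 1101), so error is at position 13.
Correct: flip bit 13 of r = 101100110010001 to get c = 101100110010101.


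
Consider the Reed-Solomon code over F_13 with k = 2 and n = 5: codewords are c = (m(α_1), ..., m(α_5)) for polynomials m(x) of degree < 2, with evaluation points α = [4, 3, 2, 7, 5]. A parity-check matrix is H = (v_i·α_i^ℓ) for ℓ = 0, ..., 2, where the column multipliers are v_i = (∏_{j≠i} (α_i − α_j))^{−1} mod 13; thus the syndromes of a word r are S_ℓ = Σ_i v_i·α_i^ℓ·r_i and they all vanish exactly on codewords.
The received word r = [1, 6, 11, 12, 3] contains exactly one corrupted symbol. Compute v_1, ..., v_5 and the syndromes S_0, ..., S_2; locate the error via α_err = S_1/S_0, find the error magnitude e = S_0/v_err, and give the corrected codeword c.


S = (7, 9, 6), error at position 5, error magnitude e = 7, c = [1, 6, 11, 12, 9].

Step 1: column multipliers v_i = (∏_{j≠i}(α_i − α_j))^{−1} mod 13.
  i = 1 (α = 4): (4−3)(4−2)(4−7)(4−5) = 1·2·(−3)·(−1) = 6 ≡ 6, so v_1 = 6^{−1} = 11 (mod 13).
  i = 2 (α = 3): (3−4)(3−2)(3−7)(3−5) = (−1)·1·(−4)·(−2) = −8 ≡ 5, so v_2 = 5^{−1} = 8 (mod 13).
  i = 3 (α = 2): (2−4)(2−3)(2−7)(2−5) = (−2)·(−1)·(−5)·(−3) = 30 ≡ 4, so v_3 = 4^{−1} = 10 (mod 13).
  i = 4 (α = 7): (7−4)(7−3)(7−2)(7−5) = 3·4·5·2 = 120 ≡ 3, so v_4 = 3^{−1} = 9 (mod 13).
  i = 5 (α = 5): (5−4)(5−3)(5−2)(5−7) = 1·2·3·(−2) = −12 ≡ 1, so v_5 = 1^{−1} = 1 (mod 13).
  v = [11, 8, 10, 9, 1].
Step 2: syndromes of r = [1, 6, 11, 12, 3] (all sums mod 13).
  S_0 = Σ v_i r_i = 11·1 + 8·6 + 10·11 + 9·12 + 1·3 = 280 ≡ 7.
  S_1 = Σ v_i α_i r_i = 11·4·1 + 8·3·6 + 10·2·11 + 9·7·12 + 1·5·3 = 1179 ≡ 9.
  α_i^2 mod 13 = [3, 9, 4, 10, 12].
  S_2 = Σ v_i α_i^2 r_i = 11·3·1 + 8·9·6 + 10·4·11 + 9·10·12 + 1·12·3 = 2021 ≡ 6.
  S = (7, 9, 6) ≠ 0, so r is not a codeword (an error is present).
Step 3: locate the error. For a single error e at position i, S_ℓ = v_i·e·α_i^ℓ, so α_err = S_1/S_0.
  S_0^{−1} = 7^{−1} = 2 (mod 13), so α_err = 9·2 = 18 ≡ 5 = α_5. Error position i = 5.
  Consistency check: S_2/S_1 = 6·3 = 18 ≡ 5 = α_err ✓ (single-error assumption holds).
Step 4: error magnitude e = S_0/v_5 = S_0·∏_{j≠5}(α_5 − α_j) = 7·1 = 7 ≡ 7 (mod 13).
Step 5: correct position 5: c_5 = r_5 − e = 3 − 7 ≡ 9 (mod 13). Hence c = [1, 6, 11, 12, 9].
  Check: interpolating c through the α_i gives m(x) = 8 + 8·x (degree < 2) with m(α_i) = c_i for every i, so c is indeed a codeword.


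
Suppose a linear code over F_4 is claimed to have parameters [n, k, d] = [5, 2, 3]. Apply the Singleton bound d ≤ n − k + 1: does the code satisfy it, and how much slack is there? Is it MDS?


Singleton RHS = n − k + 1 = 4, slack = 1, bound satisfied, not MDS.

Singleton bound: d ≤ n − k + 1.
Here n = 5, k = 2, so n − k + 1 = 4.
Given d = 3, check d ≤ 4: YES.
Slack = (n − k + 1) − d = 1.
The code is NOT MDS (slack = 1 > 0).
Description: the claimed parameters are [5, 2, 3]_4; such a code would be non-MDS.


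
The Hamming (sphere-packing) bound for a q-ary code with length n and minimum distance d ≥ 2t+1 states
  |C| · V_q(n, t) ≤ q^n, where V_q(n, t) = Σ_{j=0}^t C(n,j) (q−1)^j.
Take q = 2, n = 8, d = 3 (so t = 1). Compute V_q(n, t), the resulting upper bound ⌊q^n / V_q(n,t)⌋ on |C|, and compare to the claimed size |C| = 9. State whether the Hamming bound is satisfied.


V_q(n, t) = 9, q^n = 256, Hamming bound = 28, |C| = 9 ≤ bound (satisfied).

Step 1: Compute V_q(n, t) = Σ_{j=0}^1 C(n, j) (q−1)^j.
  j = 0: C(8,0)·(1)^0 = 1·1 = 1.
  j = 1: C(8,1)·(1)^1 = 8·1 = 8.
  V_q(n, t) = 1 + 8 = 9.
Step 2: q^n = 2^8 = 256.
Step 3: Hamming bound ⌊q^n / V_q(n,t)⌋ = ⌊256/9⌋ = 28.
Step 4: Compare |C| = 9 to 28: satisfied.
The claimed |C| lies below the Hamming bound.


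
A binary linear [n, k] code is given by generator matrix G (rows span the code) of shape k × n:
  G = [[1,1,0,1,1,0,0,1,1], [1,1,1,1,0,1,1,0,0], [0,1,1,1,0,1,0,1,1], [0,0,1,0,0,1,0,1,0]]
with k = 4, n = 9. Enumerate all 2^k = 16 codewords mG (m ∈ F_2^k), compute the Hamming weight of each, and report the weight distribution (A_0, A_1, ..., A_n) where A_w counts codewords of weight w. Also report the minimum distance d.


Weight distribution: A_0 = 1, A_3 = 4, A_4 = 3, A_5 = 2, A_6 = 4, A_7 = 2. Minimum distance d = 3.

Enumerate all 2^4 = 16 messages m ∈ F_2^4.
For each, compute codeword c = mG in F_2^9, then tally its weight.
  m = 0000 → c = 000000000, weight = 0.
  m = 1000 → c = 110110011, weight = 6.
  m = 0100 → c = 111101100, weight = 6.
  m = 1100 → c = 001011111, weight = 6.
  m = 0010 → c = 011101011, weight = 6.
  m = 1010 → c = 101011000, weight = 4.
  m = 0110 → c = 100000111, weight = 4.
  m = 1110 → c = 010110100, weight = 4.
  m = 0001 → c = 001001010, weight = 3.
  m = 1001 → c = 111111001, weight = 7.
  m = 0101 → c = 110100110, weight = 5.
  m = 1101 → c = 000010101, weight = 3.
  m = 0011 → c = 010100001, weight = 3.
  m = 1011 → c = 100010010, weight = 3.
  m = 0111 → c = 101001101, weight = 5.
  m = 1111 → c = 011111110, weight = 7.
Tally weights:
  weight 0: 1 codewords.
  weight 3: 4 codewords.
  weight 4: 3 codewords.
  weight 5: 2 codewords.
  weight 6: 4 codewords.
  weight 7: 2 codewords.
Minimum distance d = smallest w > 0 with A_w > 0 = 3.
Sanity: Σ A_w = 16 = 2^4 = 16 ✓.


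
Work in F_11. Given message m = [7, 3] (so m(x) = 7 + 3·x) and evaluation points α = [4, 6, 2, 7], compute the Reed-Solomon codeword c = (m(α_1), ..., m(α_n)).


c = [8, 3, 2, 6]

Message polynomial: m(x) = 7 + 3·x (mod 11).
For each evaluation point α_i, compute m(α_i) mod 11:
  α_1 = 4: Horner steps 3 → 8, so m(4) = 8.
  α_2 = 6: Horner steps 3 → 3, so m(6) = 3.
  α_3 = 2: Horner steps 3 → 2, so m(2) = 2.
  α_4 = 7: Horner steps 3 → 6, so m(7) = 6.
Codeword c = [8, 3, 2, 6] ∈ F_11^4.


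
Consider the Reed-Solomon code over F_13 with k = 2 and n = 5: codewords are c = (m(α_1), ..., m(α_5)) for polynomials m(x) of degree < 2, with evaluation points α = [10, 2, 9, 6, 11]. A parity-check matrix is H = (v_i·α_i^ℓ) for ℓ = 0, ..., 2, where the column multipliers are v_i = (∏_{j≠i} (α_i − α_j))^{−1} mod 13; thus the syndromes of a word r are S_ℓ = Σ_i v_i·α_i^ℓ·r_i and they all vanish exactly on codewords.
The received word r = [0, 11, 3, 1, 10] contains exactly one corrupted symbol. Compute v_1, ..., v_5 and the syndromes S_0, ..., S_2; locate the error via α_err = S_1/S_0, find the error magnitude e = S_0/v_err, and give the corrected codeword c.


S = (4, 11, 1), error at position 4, error magnitude e = 2, c = [0, 11, 3, 12, 10].

Step 1: column multipliers v_i = (∏_{j≠i}(α_i − α_j))^{−1} mod 13.
  i = 1 (α = 10): (10−2)(10−9)(10−6)(10−11) = 8·1·4·(−1) = −32 ≡ 7, so v_1 = 7^{−1} = 2 (mod 13).
  i = 2 (α = 2): (2−10)(2−9)(2−6)(2−11) = (−8)·(−7)·(−4)·(−9) = 2016 ≡ 1, so v_2 = 1^{−1} = 1 (mod 13).
  i = 3 (α = 9): (9−10)(9−2)(9−6)(9−11) = (−1)·7·3·(−2) = 42 ≡ 3, so v_3 = 3^{−1} = 9 (mod 13).
  i = 4 (α = 6): (6−10)(6−2)(6−9)(6−11) = (−4)·4·(−3)·(−5) = −240 ≡ 7, so v_4 = 7^{−1} = 2 (mod 13).
  i = 5 (α = 11): (11−10)(11−2)(11−9)(11−6) = 1·9·2·5 = 90 ≡ 12, so v_5 = 12^{−1} = 12 (mod 13).
  v = [2, 1, 9, 2, 12].
Step 2: syndromes of r = [0, 11, 3, 1, 10] (all sums mod 13).
  S_0 = Σ v_i r_i = 2·0 + 1·11 + 9·3 + 2·1 + 12·10 = 160 ≡ 4.
  S_1 = Σ v_i α_i r_i = 2·10·0 + 1·2·11 + 9·9·3 + 2·6·1 + 12·11·10 = 1597 ≡ 11.
  α_i^2 mod 13 = [9, 4, 3, 10, 4].
  S_2 = Σ v_i α_i^2 r_i = 2·9·0 + 1·4·11 + 9·3·3 + 2·10·1 + 12·4·10 = 625 ≡ 1.
  S = (4, 11, 1) ≠ 0, so r is not a codeword (an error is present).
Step 3: locate the error. For a single error e at position i, S_ℓ = v_i·e·α_i^ℓ, so α_err = S_1/S_0.
  S_0^{−1} = 4^{−1} = 10 (mod 13), so α_err = 11·10 = 110 ≡ 6 = α_4. Error position i = 4.
  Consistency check: S_2/S_1 = 1·6 = 6 ≡ 6 = α_err ✓ (single-error assumption holds).
Step 4: error magnitude e = S_0/v_4 = S_0·∏_{j≠4}(α_4 − α_j) = 4·7 = 28 ≡ 2 (mod 13).
Step 5: correct position 4: c_4 = r_4 − e = 1 − 2 ≡ 12 (mod 13). Hence c = [0, 11, 3, 12, 10].
  Check: interpolating c through the α_i gives m(x) = 4 + 10·x (degree < 2) with m(α_i) = c_i for every i, so c is indeed a codeword.
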